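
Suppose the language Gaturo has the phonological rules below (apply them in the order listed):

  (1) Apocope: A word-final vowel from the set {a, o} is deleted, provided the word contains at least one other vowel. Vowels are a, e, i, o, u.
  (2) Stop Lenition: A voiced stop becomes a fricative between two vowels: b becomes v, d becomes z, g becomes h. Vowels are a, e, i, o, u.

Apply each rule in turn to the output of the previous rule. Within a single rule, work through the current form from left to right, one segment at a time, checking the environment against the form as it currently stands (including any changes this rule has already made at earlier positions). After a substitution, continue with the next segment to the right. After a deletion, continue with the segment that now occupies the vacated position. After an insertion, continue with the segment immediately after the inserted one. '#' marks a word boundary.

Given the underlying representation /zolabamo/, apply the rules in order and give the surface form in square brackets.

[zolavam]

(1) Apocope: [zolabamo] → [zolabam]
(2) Stop Lenition: [zolabam] → [zolavam]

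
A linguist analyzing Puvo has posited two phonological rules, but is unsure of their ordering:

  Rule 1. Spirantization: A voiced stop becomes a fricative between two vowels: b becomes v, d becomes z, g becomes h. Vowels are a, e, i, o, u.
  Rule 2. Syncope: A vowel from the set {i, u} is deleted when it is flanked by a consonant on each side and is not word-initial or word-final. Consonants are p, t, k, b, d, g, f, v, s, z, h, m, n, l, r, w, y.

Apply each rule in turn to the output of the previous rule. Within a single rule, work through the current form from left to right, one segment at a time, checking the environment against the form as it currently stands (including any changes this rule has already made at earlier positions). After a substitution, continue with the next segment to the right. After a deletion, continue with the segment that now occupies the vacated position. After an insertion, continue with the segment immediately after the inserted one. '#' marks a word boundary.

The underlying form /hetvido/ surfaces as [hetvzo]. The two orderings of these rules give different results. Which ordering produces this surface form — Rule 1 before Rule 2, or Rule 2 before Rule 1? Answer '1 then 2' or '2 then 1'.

1 then 2

Order 1 then 2:
  1 Spirantization: [hetvido] → [hetvizo]
  2 Syncope: [hetvizo] → [hetvzo]
  result: [hetvzo]
Order 2 then 1:
  2 Syncope: [hetvido] → [hetvdo]
  1 Spirantization: no change — [hetvdo]
  result: [hetvdo]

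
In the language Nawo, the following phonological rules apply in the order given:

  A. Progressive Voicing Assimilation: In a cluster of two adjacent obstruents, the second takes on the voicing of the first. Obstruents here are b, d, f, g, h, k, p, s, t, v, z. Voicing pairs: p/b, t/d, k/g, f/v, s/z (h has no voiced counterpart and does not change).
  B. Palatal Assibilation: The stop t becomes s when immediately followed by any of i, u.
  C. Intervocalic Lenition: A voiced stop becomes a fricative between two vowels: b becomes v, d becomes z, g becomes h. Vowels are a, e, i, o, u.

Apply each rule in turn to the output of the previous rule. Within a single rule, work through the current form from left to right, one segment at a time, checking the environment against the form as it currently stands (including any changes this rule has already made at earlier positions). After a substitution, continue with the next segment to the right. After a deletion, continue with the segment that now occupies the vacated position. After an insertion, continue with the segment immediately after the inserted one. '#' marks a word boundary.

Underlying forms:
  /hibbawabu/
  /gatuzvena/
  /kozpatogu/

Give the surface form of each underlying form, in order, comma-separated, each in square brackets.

/hibbawabu/:
  A Progressive Voicing Assimilation: no change — [hibbawabu]
  B Palatal Assibilation: no change — [hibbawabu]
  C Intervocalic Lenition: [hibbawabu] → [hibbawavu]
/gatuzvena/:
  A Progressive Voicing Assimilation: no change — [gatuzvena]
  B Palatal Assibilation: [gatuzvena] → [gasuzvena]
  C Intervocalic Lenition: no change — [gasuzvena]
/kozpatogu/:
  A Progressive Voicing Assimilation: [kozpatogu] → [kozbatogu]
  B Palatal Assibilation: no change — [kozbatogu]
  C Intervocalic Lenition: [kozbatogu] → [kozbatohu]

[hibbawavu], [gasuzvena], [kozbatohu]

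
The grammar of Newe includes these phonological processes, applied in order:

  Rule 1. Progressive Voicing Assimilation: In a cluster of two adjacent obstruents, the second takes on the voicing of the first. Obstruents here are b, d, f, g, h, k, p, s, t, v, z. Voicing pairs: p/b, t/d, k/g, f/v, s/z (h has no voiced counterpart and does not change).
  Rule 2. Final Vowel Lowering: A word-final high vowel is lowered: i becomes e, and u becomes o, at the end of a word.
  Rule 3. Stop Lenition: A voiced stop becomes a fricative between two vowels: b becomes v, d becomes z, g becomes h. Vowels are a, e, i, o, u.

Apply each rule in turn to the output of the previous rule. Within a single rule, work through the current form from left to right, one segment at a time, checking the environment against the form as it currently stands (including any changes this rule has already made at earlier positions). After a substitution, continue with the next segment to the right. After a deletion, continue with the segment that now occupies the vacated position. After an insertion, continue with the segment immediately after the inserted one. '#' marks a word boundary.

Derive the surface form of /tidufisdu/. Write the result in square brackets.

[tizufisto]

Rule 1 Progressive Voicing Assimilation: [tidufisdu] → [tidufistu]
Rule 2 Final Vowel Lowering: [tidufistu] → [tidufisto]
Rule 3 Stop Lenition: [tidufisto] → [tizufisto]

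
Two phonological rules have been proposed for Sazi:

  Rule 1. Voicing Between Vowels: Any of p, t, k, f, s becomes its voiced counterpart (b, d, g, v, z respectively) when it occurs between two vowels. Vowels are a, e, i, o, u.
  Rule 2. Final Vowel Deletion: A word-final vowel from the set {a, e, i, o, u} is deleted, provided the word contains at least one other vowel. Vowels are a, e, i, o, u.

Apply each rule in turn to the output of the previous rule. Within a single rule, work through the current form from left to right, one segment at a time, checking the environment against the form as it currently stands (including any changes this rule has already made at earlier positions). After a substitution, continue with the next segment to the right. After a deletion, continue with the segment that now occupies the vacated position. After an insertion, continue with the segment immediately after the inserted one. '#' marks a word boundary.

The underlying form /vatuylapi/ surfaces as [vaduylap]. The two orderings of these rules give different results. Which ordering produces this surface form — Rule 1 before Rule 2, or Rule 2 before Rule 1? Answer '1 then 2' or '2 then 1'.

2 then 1

Order 1 then 2:
  1 Voicing Between Vowels: [vatuylapi] → [vaduylabi]
  2 Final Vowel Deletion: [vaduylabi] → [vaduylab]
  result: [vaduylab]
Order 2 then 1:
  2 Final Vowel Deletion: [vatuylapi] → [vatuylap]
  1 Voicing Between Vowels: [vatuylap] → [vaduylap]
  result: [vaduylap]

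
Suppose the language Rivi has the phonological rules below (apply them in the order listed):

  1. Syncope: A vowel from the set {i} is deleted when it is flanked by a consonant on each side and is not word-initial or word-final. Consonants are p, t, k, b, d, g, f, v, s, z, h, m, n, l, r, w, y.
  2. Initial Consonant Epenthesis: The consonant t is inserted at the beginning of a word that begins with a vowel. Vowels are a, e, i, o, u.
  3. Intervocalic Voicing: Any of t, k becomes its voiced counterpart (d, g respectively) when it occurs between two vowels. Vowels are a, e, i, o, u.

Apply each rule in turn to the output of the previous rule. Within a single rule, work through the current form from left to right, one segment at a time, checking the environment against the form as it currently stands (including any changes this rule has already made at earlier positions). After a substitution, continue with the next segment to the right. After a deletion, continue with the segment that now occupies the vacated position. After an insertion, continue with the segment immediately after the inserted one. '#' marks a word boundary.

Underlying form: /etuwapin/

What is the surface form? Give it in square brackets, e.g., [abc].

[teduwapn]

1 Syncope: [etuwapin] → [etuwapn]
2 Initial Consonant Epenthesis: [etuwapn] → [tetuwapn]
3 Intervocalic Voicing: [tetuwapn] → [teduwapn]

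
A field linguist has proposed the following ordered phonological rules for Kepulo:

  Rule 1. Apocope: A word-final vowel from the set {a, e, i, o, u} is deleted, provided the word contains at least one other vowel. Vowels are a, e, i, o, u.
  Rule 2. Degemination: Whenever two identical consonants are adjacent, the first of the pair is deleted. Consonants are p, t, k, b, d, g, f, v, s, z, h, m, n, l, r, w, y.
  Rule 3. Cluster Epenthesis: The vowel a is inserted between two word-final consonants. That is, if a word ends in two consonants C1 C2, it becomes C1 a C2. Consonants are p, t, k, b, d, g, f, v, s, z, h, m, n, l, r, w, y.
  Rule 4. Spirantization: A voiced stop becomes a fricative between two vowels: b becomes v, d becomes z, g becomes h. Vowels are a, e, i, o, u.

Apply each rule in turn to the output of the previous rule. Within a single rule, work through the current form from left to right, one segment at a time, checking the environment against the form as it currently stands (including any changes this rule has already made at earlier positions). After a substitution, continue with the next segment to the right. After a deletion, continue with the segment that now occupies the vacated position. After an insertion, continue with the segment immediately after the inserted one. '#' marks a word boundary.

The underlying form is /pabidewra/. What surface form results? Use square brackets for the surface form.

Rule 1 Apocope: [pabidewra] → [pabidewr]
Rule 2 Degemination: no change — [pabidewr]
Rule 3 Cluster Epenthesis: [pabidewr] → [pabidewar]
Rule 4 Spirantization: [pabidewar] → [pavizewar]

[pavizewar]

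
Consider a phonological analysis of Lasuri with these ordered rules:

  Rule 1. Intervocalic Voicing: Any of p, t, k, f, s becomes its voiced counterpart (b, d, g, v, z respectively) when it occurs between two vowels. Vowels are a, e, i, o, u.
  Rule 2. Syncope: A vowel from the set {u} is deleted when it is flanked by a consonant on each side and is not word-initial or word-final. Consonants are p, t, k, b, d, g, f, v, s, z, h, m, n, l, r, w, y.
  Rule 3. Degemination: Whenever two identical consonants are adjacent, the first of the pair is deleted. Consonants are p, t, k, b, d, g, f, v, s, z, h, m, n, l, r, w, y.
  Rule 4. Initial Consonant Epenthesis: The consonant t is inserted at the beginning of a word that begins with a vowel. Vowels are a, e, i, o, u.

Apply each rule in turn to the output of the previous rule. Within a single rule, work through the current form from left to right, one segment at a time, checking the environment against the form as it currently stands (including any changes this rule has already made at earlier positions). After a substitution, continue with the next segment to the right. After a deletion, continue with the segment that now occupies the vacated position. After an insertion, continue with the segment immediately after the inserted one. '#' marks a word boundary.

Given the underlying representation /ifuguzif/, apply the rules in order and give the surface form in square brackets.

Rule 1 Intervocalic Voicing: [ifuguzif] → [ivuguzif]
Rule 2 Syncope: [ivuguzif] → [ivgzif]
Rule 3 Degemination: no change — [ivgzif]
Rule 4 Initial Consonant Epenthesis: [ivgzif] → [tivgzif]

[tivgzif]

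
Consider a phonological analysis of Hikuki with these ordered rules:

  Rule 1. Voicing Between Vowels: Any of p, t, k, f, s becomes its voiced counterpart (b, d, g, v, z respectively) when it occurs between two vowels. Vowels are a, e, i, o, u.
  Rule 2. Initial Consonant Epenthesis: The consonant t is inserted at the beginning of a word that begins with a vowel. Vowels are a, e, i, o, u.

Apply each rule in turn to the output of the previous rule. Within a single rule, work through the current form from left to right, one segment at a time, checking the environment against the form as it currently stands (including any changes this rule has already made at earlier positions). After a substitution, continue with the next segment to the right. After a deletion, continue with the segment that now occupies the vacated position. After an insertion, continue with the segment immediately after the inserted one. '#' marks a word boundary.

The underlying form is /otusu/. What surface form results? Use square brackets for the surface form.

Rule 1 Voicing Between Vowels: [otusu] → [oduzu]
Rule 2 Initial Consonant Epenthesis: [oduzu] → [toduzu]

[toduzu]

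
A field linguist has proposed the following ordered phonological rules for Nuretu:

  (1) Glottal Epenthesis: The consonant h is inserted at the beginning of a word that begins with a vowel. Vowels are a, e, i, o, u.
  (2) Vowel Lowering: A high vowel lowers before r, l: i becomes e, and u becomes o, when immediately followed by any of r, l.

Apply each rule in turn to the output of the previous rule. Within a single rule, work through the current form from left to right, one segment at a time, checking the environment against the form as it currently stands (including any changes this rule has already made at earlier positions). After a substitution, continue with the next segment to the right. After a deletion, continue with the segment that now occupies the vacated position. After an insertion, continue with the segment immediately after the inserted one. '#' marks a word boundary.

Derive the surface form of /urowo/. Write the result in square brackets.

[horowo]

(1) Glottal Epenthesis: [urowo] → [hurowo]
(2) Vowel Lowering: [hurowo] → [horowo]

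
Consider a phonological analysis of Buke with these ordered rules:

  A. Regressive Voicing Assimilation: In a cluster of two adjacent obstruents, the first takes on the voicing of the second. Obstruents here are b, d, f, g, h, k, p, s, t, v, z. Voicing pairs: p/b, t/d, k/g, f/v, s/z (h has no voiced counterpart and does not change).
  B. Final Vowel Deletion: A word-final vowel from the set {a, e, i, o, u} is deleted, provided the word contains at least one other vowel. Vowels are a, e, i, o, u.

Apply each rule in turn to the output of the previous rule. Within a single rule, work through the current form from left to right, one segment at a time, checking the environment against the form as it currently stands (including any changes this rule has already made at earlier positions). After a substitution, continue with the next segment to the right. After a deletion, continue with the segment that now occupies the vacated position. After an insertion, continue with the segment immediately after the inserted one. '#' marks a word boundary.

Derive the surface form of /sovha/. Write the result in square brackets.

[sofh]

A Regressive Voicing Assimilation: [sovha] → [sofha]
B Final Vowel Deletion: [sofha] → [sofh]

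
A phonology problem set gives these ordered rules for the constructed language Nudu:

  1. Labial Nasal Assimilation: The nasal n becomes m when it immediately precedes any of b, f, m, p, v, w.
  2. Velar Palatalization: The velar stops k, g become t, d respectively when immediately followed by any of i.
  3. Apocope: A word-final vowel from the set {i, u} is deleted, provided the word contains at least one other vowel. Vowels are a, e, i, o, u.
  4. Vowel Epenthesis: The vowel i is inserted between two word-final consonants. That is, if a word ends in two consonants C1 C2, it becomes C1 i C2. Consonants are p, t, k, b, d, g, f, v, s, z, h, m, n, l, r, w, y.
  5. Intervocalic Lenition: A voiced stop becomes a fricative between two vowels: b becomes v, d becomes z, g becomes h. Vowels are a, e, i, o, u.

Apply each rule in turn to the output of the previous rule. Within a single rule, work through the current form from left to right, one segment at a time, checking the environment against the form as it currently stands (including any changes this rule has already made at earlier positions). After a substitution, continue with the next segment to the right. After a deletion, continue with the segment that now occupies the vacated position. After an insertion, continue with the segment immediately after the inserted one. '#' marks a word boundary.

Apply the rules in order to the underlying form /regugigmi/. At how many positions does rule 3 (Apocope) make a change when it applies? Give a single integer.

1 Labial Nasal Assimilation: no change — [regugigmi]
2 Velar Palatalization: [regugigmi] → [regudigmi]
3 Apocope: [regudigmi] → [regudigm]
4 Vowel Epenthesis: [regudigm] → [regudigim]
5 Intervocalic Lenition: [regudigim] → [rehuzihim]
Rule 3 changed 1 position(s).

1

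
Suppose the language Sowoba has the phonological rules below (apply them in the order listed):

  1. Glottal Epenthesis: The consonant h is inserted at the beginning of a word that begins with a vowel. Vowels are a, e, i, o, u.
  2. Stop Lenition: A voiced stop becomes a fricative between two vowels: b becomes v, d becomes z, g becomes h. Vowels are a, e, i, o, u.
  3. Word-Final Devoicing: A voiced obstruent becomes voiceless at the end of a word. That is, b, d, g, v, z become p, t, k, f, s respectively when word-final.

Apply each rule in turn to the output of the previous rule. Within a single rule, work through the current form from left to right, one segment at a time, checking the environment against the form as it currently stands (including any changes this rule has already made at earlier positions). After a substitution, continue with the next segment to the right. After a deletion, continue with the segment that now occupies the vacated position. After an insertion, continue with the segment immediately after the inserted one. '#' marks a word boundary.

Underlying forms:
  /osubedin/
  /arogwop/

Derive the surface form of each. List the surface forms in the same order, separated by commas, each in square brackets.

[hosuvezin], [harogwop]

/osubedin/:
  1 Glottal Epenthesis: [osubedin] → [hosubedin]
  2 Stop Lenition: [hosubedin] → [hosuvezin]
  3 Word-Final Devoicing: no change — [hosuvezin]
/arogwop/:
  1 Glottal Epenthesis: [arogwop] → [harogwop]
  2 Stop Lenition: no change — [harogwop]
  3 Word-Final Devoicing: no change — [harogwop]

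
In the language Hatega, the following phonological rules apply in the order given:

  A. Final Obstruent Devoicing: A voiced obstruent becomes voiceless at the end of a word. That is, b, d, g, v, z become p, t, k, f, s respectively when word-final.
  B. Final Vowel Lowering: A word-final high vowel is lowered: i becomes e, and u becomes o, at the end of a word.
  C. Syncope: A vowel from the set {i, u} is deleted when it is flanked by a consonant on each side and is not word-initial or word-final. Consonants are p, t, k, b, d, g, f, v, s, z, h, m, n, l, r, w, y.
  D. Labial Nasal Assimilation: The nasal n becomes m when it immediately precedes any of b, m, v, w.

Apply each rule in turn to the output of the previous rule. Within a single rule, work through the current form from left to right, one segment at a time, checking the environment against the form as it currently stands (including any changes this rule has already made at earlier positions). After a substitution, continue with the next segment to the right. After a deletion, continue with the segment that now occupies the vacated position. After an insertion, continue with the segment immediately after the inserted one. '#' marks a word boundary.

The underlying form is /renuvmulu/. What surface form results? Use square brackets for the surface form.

A Final Obstruent Devoicing: no change — [renuvmulu]
B Final Vowel Lowering: [renuvmulu] → [renuvmulo]
C Syncope: [renuvmulo] → [renvmlo]
D Labial Nasal Assimilation: [renvmlo] → [remvmlo]

[remvmlo]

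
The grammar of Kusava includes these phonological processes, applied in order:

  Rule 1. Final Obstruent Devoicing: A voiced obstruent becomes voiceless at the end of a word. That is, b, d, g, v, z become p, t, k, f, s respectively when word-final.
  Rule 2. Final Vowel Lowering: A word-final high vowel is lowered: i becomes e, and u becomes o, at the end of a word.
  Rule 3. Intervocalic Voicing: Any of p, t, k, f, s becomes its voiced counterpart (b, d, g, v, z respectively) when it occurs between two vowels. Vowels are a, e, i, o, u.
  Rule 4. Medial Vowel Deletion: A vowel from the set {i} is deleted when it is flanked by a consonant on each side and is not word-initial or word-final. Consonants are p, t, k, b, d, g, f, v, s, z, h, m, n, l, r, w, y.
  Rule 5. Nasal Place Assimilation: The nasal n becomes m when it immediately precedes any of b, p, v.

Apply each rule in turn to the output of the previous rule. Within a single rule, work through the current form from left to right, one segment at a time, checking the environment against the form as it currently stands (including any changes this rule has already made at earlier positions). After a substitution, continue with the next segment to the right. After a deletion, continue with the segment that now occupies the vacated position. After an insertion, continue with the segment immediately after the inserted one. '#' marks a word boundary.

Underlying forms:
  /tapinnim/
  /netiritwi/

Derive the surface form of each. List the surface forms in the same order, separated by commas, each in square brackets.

[tabnnm], [nedrtwe]

/tapinnim/:
  Rule 1 Final Obstruent Devoicing: no change — [tapinnim]
  Rule 2 Final Vowel Lowering: no change — [tapinnim]
  Rule 3 Intervocalic Voicing: [tapinnim] → [tabinnim]
  Rule 4 Medial Vowel Deletion: [tabinnim] → [tabnnm]
  Rule 5 Nasal Place Assimilation: no change — [tabnnm]
/netiritwi/:
  Rule 1 Final Obstruent Devoicing: no change — [netiritwi]
  Rule 2 Final Vowel Lowering: [netiritwi] → [netiritwe]
  Rule 3 Intervocalic Voicing: [netiritwe] → [nediritwe]
  Rule 4 Medial Vowel Deletion: [nediritwe] → [nedrtwe]
  Rule 5 Nasal Place Assimilation: no change — [nedrtwe]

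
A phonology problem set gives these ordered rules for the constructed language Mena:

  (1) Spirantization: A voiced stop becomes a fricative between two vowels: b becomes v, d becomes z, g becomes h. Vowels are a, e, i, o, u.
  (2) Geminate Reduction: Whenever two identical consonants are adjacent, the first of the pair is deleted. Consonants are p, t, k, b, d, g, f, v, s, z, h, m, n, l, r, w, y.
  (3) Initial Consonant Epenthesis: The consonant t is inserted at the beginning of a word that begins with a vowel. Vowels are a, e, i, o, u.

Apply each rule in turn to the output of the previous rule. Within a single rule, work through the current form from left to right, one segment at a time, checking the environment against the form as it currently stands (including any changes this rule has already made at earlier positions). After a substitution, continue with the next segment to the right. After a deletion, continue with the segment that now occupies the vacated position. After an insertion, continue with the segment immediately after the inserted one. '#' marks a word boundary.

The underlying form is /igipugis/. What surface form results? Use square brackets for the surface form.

[tihipuhis]

(1) Spirantization: [igipugis] → [ihipuhis]
(2) Geminate Reduction: no change — [ihipuhis]
(3) Initial Consonant Epenthesis: [ihipuhis] → [tihipuhis]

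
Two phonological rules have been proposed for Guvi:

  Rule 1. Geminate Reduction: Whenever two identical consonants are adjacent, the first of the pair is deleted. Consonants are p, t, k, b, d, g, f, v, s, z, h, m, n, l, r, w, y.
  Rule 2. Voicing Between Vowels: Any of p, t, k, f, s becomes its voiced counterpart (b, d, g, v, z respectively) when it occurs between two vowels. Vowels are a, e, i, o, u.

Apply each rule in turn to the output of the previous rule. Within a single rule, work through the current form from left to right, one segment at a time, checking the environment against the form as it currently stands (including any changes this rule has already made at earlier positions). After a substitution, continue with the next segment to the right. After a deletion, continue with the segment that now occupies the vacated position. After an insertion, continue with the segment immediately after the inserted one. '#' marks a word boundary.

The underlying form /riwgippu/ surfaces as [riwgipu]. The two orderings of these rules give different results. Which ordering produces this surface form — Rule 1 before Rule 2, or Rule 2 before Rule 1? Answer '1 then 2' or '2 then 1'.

Order 1 then 2:
  1 Geminate Reduction: [riwgippu] → [riwgipu]
  2 Voicing Between Vowels: [riwgipu] → [riwgibu]
  result: [riwgibu]
Order 2 then 1:
  2 Voicing Between Vowels: no change — [riwgippu]
  1 Geminate Reduction: [riwgippu] → [riwgipu]
  result: [riwgipu]

2 then 1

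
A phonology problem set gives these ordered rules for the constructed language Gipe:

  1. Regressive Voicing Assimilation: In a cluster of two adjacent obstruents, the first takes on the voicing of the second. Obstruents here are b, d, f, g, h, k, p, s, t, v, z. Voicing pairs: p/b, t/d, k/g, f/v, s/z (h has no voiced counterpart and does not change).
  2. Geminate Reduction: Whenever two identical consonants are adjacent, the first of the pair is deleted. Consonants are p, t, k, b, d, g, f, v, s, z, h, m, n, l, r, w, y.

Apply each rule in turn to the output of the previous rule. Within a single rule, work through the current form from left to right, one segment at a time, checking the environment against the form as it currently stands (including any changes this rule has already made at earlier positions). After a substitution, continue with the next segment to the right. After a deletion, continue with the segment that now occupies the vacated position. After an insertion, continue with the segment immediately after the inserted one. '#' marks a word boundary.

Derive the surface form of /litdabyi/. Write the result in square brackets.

[lidabyi]

1 Regressive Voicing Assimilation: [litdabyi] → [liddabyi]
2 Geminate Reduction: [liddabyi] → [lidabyi]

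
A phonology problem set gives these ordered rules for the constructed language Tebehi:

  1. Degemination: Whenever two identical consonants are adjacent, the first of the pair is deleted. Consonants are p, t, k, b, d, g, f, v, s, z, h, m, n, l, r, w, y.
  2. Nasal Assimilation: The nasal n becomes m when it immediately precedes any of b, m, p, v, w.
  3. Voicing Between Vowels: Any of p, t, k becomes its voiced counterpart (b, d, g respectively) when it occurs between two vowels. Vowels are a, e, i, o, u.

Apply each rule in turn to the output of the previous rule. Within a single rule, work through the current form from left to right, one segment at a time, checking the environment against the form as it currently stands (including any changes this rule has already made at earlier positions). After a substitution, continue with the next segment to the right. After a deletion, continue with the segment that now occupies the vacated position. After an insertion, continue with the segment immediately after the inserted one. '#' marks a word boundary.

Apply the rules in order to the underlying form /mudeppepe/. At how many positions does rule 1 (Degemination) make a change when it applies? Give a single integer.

1 Degemination: [mudeppepe] → [mudepepe]
2 Nasal Assimilation: no change — [mudepepe]
3 Voicing Between Vowels: [mudepepe] → [mudebebe]
Rule 1 changed 1 position(s).

1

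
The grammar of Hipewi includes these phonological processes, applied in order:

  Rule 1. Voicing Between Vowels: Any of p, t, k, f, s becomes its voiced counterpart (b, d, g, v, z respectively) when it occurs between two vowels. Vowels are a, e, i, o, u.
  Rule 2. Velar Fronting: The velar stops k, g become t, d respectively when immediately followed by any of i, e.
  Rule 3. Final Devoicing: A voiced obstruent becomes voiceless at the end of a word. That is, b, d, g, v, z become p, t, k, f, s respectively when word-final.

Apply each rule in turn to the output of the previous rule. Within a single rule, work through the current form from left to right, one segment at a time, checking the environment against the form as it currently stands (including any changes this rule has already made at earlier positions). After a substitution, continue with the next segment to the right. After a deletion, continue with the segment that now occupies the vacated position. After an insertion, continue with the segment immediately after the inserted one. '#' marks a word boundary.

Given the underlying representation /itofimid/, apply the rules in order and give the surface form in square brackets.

[idovimit]

Rule 1 Voicing Between Vowels: [itofimid] → [idovimid]
Rule 2 Velar Fronting: no change — [idovimid]
Rule 3 Final Devoicing: [idovimid] → [idovimit]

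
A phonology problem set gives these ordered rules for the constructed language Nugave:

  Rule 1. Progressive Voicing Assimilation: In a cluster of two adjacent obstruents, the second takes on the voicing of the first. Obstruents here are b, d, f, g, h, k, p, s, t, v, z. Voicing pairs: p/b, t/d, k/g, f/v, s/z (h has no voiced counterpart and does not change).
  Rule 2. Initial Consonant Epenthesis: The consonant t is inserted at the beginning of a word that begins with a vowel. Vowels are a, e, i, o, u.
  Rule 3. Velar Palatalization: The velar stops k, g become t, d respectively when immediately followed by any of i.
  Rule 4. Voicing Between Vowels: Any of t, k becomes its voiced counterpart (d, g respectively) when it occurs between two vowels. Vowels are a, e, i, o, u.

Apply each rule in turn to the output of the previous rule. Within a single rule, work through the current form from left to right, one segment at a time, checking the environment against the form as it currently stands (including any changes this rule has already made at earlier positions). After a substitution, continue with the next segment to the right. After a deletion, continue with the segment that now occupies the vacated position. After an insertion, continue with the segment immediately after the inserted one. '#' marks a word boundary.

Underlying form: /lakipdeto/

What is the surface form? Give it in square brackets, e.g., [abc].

Rule 1 Progressive Voicing Assimilation: [lakipdeto] → [lakipteto]
Rule 2 Initial Consonant Epenthesis: no change — [lakipteto]
Rule 3 Velar Palatalization: [lakipteto] → [latipteto]
Rule 4 Voicing Between Vowels: [latipteto] → [ladiptedo]

[ladiptedo]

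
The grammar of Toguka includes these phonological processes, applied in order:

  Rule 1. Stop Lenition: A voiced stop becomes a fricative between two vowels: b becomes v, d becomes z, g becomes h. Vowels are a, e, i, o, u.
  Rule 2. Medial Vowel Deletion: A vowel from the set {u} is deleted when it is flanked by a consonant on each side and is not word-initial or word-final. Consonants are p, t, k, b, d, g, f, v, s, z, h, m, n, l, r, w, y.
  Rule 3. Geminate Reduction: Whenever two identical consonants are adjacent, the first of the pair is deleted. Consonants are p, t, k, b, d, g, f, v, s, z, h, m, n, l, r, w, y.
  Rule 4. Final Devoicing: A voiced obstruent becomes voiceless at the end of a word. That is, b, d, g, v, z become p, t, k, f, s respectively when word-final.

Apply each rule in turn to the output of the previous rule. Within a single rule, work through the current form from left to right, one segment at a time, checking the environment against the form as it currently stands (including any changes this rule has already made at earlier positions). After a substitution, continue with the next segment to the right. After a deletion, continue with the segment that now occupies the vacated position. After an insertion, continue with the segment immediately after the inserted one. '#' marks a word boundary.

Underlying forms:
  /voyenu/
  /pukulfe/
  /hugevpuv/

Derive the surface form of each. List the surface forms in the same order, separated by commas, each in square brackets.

/voyenu/:
  Rule 1 Stop Lenition: no change — [voyenu]
  Rule 2 Medial Vowel Deletion: no change — [voyenu]
  Rule 3 Geminate Reduction: no change — [voyenu]
  Rule 4 Final Devoicing: no change — [voyenu]
/pukulfe/:
  Rule 1 Stop Lenition: no change — [pukulfe]
  Rule 2 Medial Vowel Deletion: [pukulfe] → [pklfe]
  Rule 3 Geminate Reduction: no change — [pklfe]
  Rule 4 Final Devoicing: no change — [pklfe]
/hugevpuv/:
  Rule 1 Stop Lenition: [hugevpuv] → [huhevpuv]
  Rule 2 Medial Vowel Deletion: [huhevpuv] → [hhevpv]
  Rule 3 Geminate Reduction: [hhevpv] → [hevpv]
  Rule 4 Final Devoicing: [hevpv] → [hevpf]

[voyenu], [pklfe], [hevpf]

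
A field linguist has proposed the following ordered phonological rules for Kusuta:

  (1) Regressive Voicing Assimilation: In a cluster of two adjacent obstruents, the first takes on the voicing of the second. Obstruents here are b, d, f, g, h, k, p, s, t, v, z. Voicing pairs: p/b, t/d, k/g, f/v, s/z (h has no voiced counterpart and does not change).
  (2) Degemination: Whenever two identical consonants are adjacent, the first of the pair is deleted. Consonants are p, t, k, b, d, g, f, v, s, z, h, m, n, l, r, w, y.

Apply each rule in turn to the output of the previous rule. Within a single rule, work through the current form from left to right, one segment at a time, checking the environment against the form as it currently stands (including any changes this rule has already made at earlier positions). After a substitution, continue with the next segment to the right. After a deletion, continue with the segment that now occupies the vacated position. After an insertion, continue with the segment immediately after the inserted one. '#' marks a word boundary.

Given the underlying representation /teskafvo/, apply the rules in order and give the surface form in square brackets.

[teskavo]

(1) Regressive Voicing Assimilation: [teskafvo] → [teskavvo]
(2) Degemination: [teskavvo] → [teskavo]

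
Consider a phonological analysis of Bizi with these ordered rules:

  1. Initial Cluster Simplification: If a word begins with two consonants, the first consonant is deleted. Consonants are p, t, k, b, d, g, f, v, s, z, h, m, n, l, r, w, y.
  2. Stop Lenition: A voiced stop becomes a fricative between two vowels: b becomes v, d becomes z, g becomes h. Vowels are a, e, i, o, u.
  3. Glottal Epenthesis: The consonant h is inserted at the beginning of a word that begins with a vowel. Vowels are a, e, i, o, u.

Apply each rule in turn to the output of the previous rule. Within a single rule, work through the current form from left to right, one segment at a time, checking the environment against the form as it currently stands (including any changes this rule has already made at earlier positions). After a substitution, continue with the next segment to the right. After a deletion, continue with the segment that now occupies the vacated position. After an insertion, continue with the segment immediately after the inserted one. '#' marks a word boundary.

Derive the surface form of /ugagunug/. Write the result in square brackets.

[huhahunug]

1 Initial Cluster Simplification: no change — [ugagunug]
2 Stop Lenition: [ugagunug] → [uhahunug]
3 Glottal Epenthesis: [uhahunug] → [huhahunug]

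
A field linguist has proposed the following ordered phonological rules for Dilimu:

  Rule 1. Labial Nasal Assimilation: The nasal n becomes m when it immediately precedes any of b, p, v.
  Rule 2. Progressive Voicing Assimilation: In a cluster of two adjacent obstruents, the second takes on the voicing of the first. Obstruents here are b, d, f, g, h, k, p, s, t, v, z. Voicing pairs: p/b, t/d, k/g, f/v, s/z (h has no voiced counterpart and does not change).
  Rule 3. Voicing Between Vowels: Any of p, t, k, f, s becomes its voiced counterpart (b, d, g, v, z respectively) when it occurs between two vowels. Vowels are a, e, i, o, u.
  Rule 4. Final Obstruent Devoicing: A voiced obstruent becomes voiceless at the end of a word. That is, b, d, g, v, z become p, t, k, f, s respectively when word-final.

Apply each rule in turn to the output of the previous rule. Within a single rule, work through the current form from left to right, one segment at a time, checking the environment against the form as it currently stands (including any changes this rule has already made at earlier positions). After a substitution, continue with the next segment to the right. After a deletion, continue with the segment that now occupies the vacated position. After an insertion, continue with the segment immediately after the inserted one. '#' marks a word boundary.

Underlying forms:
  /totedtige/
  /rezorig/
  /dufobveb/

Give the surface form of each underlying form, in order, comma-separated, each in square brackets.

/totedtige/:
  Rule 1 Labial Nasal Assimilation: no change — [totedtige]
  Rule 2 Progressive Voicing Assimilation: [totedtige] → [toteddige]
  Rule 3 Voicing Between Vowels: [toteddige] → [todeddige]
  Rule 4 Final Obstruent Devoicing: no change — [todeddige]
/rezorig/:
  Rule 1 Labial Nasal Assimilation: no change — [rezorig]
  Rule 2 Progressive Voicing Assimilation: no change — [rezorig]
  Rule 3 Voicing Between Vowels: no change — [rezorig]
  Rule 4 Final Obstruent Devoicing: [rezorig] → [rezorik]
/dufobveb/:
  Rule 1 Labial Nasal Assimilation: no change — [dufobveb]
  Rule 2 Progressive Voicing Assimilation: no change — [dufobveb]
  Rule 3 Voicing Between Vowels: [dufobveb] → [duvobveb]
  Rule 4 Final Obstruent Devoicing: [duvobveb] → [duvobvep]

[todeddige], [rezorik], [duvobvep]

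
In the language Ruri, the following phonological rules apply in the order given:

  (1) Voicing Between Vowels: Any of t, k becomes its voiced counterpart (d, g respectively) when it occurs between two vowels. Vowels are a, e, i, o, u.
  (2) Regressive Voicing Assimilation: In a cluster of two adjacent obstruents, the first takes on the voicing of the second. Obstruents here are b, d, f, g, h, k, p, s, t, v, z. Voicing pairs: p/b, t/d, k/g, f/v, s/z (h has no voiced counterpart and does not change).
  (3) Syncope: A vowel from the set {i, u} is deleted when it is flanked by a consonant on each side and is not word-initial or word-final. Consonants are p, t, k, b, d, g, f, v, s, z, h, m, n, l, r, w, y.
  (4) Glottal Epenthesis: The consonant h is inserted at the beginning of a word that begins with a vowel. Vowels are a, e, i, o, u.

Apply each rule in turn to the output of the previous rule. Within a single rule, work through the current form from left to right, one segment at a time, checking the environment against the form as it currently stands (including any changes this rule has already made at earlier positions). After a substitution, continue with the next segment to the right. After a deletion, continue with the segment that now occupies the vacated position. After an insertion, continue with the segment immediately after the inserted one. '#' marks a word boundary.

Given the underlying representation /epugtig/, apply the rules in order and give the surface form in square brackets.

(1) Voicing Between Vowels: no change — [epugtig]
(2) Regressive Voicing Assimilation: [epugtig] → [epuktig]
(3) Syncope: [epuktig] → [epktg]
(4) Glottal Epenthesis: [epktg] → [hepktg]

[hepktg]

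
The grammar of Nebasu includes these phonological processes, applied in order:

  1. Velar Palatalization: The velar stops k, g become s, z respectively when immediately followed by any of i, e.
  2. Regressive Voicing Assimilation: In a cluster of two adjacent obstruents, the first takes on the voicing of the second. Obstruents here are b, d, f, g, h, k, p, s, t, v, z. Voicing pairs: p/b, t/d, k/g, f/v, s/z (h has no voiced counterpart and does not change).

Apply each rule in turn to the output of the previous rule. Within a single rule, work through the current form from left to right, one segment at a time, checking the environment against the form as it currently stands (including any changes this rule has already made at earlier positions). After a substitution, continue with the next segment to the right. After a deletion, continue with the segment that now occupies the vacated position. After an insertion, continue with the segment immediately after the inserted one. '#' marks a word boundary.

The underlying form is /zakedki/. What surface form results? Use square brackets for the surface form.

1 Velar Palatalization: [zakedki] → [zasedsi]
2 Regressive Voicing Assimilation: [zasedsi] → [zasetsi]

[zasetsi]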